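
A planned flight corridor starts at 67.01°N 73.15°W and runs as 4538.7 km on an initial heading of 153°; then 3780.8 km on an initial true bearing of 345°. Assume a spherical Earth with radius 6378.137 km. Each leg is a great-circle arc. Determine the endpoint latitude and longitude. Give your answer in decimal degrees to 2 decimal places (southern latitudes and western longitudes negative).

Apply the spherical direct solution leg by leg, carrying full precision between legs.
Leg 1: from (67.01°, -73.15°), δ = 4538.7/6378.137 = 0.711603 rad, θ = 153° → φ = 28.03°, λ = -53.52°.
Leg 2: from (28.03°, -53.52°), δ = 3780.8/6378.137 = 0.592775 rad, θ = 345° → φ = 60.01°, λ = -70.34°.

latitude 60.01°, longitude -70.34°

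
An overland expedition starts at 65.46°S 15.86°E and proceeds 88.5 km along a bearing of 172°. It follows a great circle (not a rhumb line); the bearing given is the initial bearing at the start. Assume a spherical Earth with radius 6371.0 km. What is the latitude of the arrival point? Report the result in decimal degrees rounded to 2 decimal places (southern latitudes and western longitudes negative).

latitude -66.25°

The arc subtends δ = 88.5/6371 = 0.013891 rad at the centre.
With φ₁ = -65.46° = -1.142493 rad and θ = 172° = 3.001966 rad:
sin φ₂ = sin φ₁ cos δ + cos φ₁ sin δ cos θ = (-0.909672)(0.999904) + (0.415328)(0.013891)(-0.990268) = -0.915297
φ₂ = asin(-0.915297) = -1.156244 rad = -66.25°.
Then Δλ = atan2(0.000803, 0.167284) = 0.004800 rad, from sin θ sin δ cos φ₁ over cos δ − sin φ₁ sin φ₂.
λ₂ = 15.86° + 0.28° = 16.14°.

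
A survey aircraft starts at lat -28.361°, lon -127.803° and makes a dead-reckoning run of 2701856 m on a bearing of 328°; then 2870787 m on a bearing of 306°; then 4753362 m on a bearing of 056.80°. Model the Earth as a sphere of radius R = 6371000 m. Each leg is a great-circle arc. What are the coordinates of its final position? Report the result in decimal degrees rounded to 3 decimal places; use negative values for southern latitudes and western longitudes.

Apply the spherical direct solution leg by leg, carrying full precision between legs.
Leg 1: from (-28.361°, -127.803°), δ = 2701856/6371000 = 0.424087 rad, θ = 328° → φ = -7.231°, λ = -140.501°.
Leg 2: from (-7.231°, -140.501°), δ = 2870787/6371000 = 0.450602 rad, θ = 306° → φ = 8.085°, λ = -161.347°.
Leg 3: from (8.085°, -161.347°), δ = 4753362/6371000 = 0.746094 rad, θ = 56.8° → φ = 28.116°, λ = -121.259°.

latitude 28.116°, longitude -121.259°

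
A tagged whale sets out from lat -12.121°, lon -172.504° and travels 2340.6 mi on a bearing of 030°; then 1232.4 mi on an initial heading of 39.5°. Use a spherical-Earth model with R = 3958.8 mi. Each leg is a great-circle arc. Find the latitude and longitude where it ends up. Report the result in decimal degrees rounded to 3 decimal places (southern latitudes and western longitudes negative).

latitude 30.594°, longitude -142.449°

Apply the spherical direct solution leg by leg, carrying full precision between legs.
Leg 1: from (-12.121°, -172.504°), δ = 2340.6/3958.8 = 0.591240 rad, θ = 30° → φ = 17.315°, λ = -155.531°.
Leg 2: from (17.315°, -155.531°), δ = 1232.4/3958.8 = 0.311306 rad, θ = 39.5° → φ = 30.594°, λ = -142.449°.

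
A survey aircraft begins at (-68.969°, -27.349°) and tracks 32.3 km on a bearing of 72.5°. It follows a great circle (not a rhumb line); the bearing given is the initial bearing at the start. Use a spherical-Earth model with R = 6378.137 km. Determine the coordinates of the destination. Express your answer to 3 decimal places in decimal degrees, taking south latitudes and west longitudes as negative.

Angular distance δ = d/R = 32.3 / 6378.137 = 0.005064 rad.
Converting: φ₁ = -1.203736 rad, θ = 1.265364 rad.
Destination latitude: φ₂ = arcsin( sin φ₁ cos δ + cos φ₁ sin δ cos θ ) = arcsin(-0.932828) = -68.880°.
Then Δλ = atan2(0.001733, 0.129298) = 0.013404 rad, from sin θ sin δ cos φ₁ over cos δ − sin φ₁ sin φ₂.
λ₂ = -27.349° + 0.768° = -26.581°.

latitude -68.880°, longitude -26.581°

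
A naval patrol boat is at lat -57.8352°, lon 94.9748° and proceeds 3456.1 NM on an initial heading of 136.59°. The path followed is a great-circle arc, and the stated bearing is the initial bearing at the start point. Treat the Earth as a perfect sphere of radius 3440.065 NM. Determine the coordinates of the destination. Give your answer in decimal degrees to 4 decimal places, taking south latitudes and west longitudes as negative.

The arc subtends δ = 3456.1/3440.065 = 1.004661 rad at the centre.
Start latitude φ₁ = -1.009415 rad; initial bearing θ = 2.383945 rad.
Destination latitude: φ₂ = arcsin( sin φ₁ cos δ + cos φ₁ sin δ cos θ ) = arcsin(-0.780446) = -51.3015°.
For the longitude increment, Δλ = atan2( sin θ sin δ cos φ₁, cos δ − sin φ₁ sin φ₂ ) = atan2(0.308764, -0.124290) = 111.9267°.
λ₂ = 94.9748° + 111.9267° = 206.9015°, normalized to (−180°, 180°] → -153.0985°.

latitude -51.3015°, longitude -153.0985°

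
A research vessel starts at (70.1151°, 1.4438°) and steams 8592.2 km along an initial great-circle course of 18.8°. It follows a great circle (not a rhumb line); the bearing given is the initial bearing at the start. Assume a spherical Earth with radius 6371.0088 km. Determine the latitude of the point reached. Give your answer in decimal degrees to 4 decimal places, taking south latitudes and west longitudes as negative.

Central angle δ = d/R = 1.348640 rad.
With φ₁ = 70.1151° = 1.223739 rad and θ = 18.8° = 0.328122 rad:
Destination latitude: φ₂ = arcsin( sin φ₁ cos δ + cos φ₁ sin δ cos θ ) = arcsin(0.521269) = 31.4174°.
Then Δλ = atan2(0.106919, -0.269857) = 2.764361 rad, from sin θ sin δ cos φ₁ over cos δ − sin φ₁ sin φ₂.
Hence λ₂ = 1.4438° + 158.3862° = 159.8300°.

latitude 31.4174°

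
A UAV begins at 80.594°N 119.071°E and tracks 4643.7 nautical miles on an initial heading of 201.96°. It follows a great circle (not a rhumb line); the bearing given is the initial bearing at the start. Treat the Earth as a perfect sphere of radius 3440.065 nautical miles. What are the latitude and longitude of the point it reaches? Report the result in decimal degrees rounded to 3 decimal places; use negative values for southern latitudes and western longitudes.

The arc subtends δ = 4643.7/3440.065 = 1.349887 rad at the centre.
Converting: φ₁ = 1.406631 rad, θ = 3.524867 rad.
Applying the spherical law of cosines for sides, sin φ₂ = sin φ₁ cos δ + cos φ₁ sin δ cos θ = 0.068282, so φ₂ = 3.915°.
For the longitude increment, Δλ = atan2( sin θ sin δ cos φ₁, cos δ − sin φ₁ sin φ₂ ) = atan2(-0.059631, 0.151752) = -21.452°.
λ₂ = 119.071° + -21.452° = 97.619°.

latitude 3.915°, longitude 97.619°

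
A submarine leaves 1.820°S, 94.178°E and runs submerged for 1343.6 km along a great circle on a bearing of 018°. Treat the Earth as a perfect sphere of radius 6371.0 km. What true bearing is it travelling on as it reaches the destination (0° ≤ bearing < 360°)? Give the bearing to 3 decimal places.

final bearing 18.259°

δ = 1343.6/6371 = 0.210893 rad (12.0833°).
With φ₁ = -1.820° = -0.031765 rad and θ = 18° = 0.314159 rad:
Destination latitude: φ₂ = arcsin( sin φ₁ cos δ + cos φ₁ sin δ cos θ ) = arcsin(0.167931) = 9.668°.
For the longitude increment, Δλ = atan2( sin θ sin δ cos φ₁, cos δ − sin φ₁ sin φ₂ ) = atan2(0.064655, 0.983178) = 3.762°.
Hence λ₂ = 94.178° + 3.762° = 97.940°.
The forward bearing on arrival equals the back-azimuth from the destination plus 180°.
Back-azimuth from P₂ (9.668°, 97.940°) to P₁ (-1.820°, 94.178°), with Δλ' = λ₁ − λ₂ = -3.762°: atan2( sin Δλ' cos φ₁ , cos φ₂ sin φ₁ − sin φ₂ cos φ₁ cos Δλ' ) = 198.259°.
Final bearing = (198.259° + 180°) mod 360° = 18.259°.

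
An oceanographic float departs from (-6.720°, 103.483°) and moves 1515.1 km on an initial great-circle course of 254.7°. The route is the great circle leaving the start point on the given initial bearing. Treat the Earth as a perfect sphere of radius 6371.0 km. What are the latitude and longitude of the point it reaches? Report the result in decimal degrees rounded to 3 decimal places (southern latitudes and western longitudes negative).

latitude -10.105°, longitude 90.138°

Central angle δ = d/R = 0.237812 rad.
Start latitude φ₁ = -0.117286 rad; initial bearing θ = 4.445354 rad.
sin φ₂ = sin φ₁ cos δ + cos φ₁ sin δ cos θ = (-0.117017)(0.971856) + (0.993130)(0.235577)(-0.263873) = -0.175459
φ₂ = asin(-0.175459) = -0.176372 rad = -10.105°.
Then Δλ = atan2(-0.225666, 0.951324) = -0.232908 rad, from sin θ sin δ cos φ₁ over cos δ − sin φ₁ sin φ₂.
λ₂ = 103.483° + -13.345° = 90.138°.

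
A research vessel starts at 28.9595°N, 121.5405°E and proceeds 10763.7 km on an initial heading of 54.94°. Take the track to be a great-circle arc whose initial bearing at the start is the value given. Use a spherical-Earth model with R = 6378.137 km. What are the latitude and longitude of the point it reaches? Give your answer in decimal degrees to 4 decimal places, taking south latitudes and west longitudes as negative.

latitude 26.2801°, longitude -123.5113°

δ = 10763.7/6378.137 = 1.687593 rad (96.6920°).
Start latitude φ₁ = 0.505439 rad; initial bearing θ = 0.958884 rad.
Applying the spherical law of cosines for sides, sin φ₂ = sin φ₁ cos δ + cos φ₁ sin δ cos θ = 0.442760, so φ₂ = 26.2801°.
Then Δλ = atan2(0.711322, -0.330912) = 2.006224 rad, from sin θ sin δ cos φ₁ over cos δ − sin φ₁ sin φ₂.
λ₂ = 121.5405° + 114.9482° = 236.4887°, normalized to (−180°, 180°] → -123.5113°.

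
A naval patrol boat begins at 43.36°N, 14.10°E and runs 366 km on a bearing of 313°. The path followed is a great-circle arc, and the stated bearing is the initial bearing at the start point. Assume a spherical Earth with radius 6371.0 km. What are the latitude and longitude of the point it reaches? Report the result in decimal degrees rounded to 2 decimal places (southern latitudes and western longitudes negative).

latitude 45.55°, longitude 10.66°

Central angle δ = d/R = 0.057448 rad.
With φ₁ = 43.36° = 0.756775 rad and θ = 313° = 5.462881 rad:
Applying the spherical law of cosines for sides, sin φ₂ = sin φ₁ cos δ + cos φ₁ sin δ cos θ = 0.713917, so φ₂ = 45.55°.
Δλ = atan2( sin θ sin δ cos φ₁ , cos δ − sin φ₁ sin φ₂ ) = atan2(-0.030530, 0.508189) = -0.060004 rad = -3.44°.
λ₂ = λ₁ + Δλ = 10.66°.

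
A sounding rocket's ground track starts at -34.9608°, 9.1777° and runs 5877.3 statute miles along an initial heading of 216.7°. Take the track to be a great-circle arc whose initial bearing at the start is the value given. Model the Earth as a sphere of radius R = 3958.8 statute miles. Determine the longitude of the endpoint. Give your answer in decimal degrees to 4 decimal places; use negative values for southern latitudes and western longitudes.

longitude -113.8576°

Central angle δ = d/R = 1.484617 rad.
Start latitude φ₁ = -0.610181 rad; initial bearing θ = 3.782128 rad.
Applying the spherical law of cosines for sides, sin φ₂ = sin φ₁ cos δ + cos φ₁ sin δ cos θ = -0.703973, so φ₂ = -44.7467°.
For the longitude increment, Δλ = atan2( sin θ sin δ cos φ₁, cos δ − sin φ₁ sin φ₂ ) = atan2(-0.487963, -0.317315) = -123.0353°.
λ₂ = 9.1777° + -123.0353° = -113.8576°.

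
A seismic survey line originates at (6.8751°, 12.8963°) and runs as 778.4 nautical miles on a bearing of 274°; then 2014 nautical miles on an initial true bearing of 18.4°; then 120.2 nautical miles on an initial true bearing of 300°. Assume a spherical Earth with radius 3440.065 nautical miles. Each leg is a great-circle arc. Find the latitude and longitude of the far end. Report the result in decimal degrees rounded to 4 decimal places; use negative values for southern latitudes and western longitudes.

latitude 40.0222°, longitude 10.5610°

Apply the spherical direct solution leg by leg, carrying full precision between legs.
Leg 1: from (6.8751°, 12.8963°), δ = 778.4/3440.065 = 0.226275 rad, θ = 274° → φ = 7.5962°, λ = -0.1527°.
Leg 2: from (7.5962°, -0.1527°), δ = 2014/3440.065 = 0.585454 rad, θ = 18.4° → φ = 39.0429°, λ = 12.8251°.
Leg 3: from (39.0429°, 12.8251°), δ = 120.2/3440.065 = 0.034941 rad, θ = 300° → φ = 40.0222°, λ = 10.5610°.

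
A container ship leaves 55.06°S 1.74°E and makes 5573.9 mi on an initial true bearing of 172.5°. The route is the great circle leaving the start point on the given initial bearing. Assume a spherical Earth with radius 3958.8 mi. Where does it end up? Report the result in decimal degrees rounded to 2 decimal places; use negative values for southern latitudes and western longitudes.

δ = 5573.9/3958.8 = 1.407977 rad (80.6711°).
Start latitude φ₁ = -0.960978 rad; initial bearing θ = 3.010693 rad.
Destination latitude: φ₂ = arcsin( sin φ₁ cos δ + cos φ₁ sin δ cos θ ) = arcsin(-0.693191) = -43.88°.
Δλ = atan2( sin θ sin δ cos φ₁ , cos δ − sin φ₁ sin φ₂ ) = atan2(0.073766, -0.406144) = 2.961926 rad = 169.71°.
Hence λ₂ = 1.74° + 169.71° = 171.45°.

latitude -43.88°, longitude 171.45°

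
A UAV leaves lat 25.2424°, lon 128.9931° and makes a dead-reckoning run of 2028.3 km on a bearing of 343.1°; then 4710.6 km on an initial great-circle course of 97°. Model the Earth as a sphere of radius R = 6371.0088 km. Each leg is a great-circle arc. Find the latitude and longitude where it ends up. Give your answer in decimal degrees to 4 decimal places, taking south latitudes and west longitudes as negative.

Apply the spherical direct solution leg by leg, carrying full precision between legs.
Leg 1: from (25.2424°, 128.9931°), δ = 2028.3/6371.0088 = 0.318364 rad, θ = 343.1° → φ = 42.5253°, λ = 121.9008°.
Leg 2: from (42.5253°, 121.9008°), δ = 4710.6/6371.0088 = 0.739381 rad, θ = 97° → φ = 26.0340°, λ = 170.0026°.

latitude 26.0340°, longitude 170.0026°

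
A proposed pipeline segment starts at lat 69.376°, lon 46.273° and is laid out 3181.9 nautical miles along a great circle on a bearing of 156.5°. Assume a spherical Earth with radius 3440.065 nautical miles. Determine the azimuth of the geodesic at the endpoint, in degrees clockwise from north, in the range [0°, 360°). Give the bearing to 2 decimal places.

The arc subtends δ = 3181.9/3440.065 = 0.924953 rad at the centre.
Start latitude φ₁ = 1.210840 rad; initial bearing θ = 2.731440 rad.
Applying the spherical law of cosines for sides, sin φ₂ = sin φ₁ cos δ + cos φ₁ sin δ cos θ = 0.305338, so φ₂ = 17.779°.
Δλ = atan2( sin θ sin δ cos φ₁ , cos δ − sin φ₁ sin φ₂ ) = atan2(0.112165, 0.316102) = 0.340977 rad = 19.537°.
λ₂ = λ₁ + Δλ = 65.810°.
The forward bearing on arrival equals the back-azimuth from the destination plus 180°.
Back-azimuth from P₂ (17.78°, 65.81°) to P₁ (69.38°, 46.27°), with Δλ' = λ₁ − λ₂ = -19.54°: atan2( sin Δλ' cos φ₁ , cos φ₂ sin φ₁ − sin φ₂ cos φ₁ cos Δλ' ) = 351.52°.
Final bearing = (351.52° + 180°) mod 360° = 171.52°.

final bearing 171.52°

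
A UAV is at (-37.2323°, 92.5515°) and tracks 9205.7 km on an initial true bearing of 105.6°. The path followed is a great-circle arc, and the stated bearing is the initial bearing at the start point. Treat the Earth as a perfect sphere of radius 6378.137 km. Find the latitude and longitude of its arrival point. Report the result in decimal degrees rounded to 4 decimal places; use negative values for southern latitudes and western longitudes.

The arc subtends δ = 9205.7/6378.137 = 1.443321 rad at the centre.
Start latitude φ₁ = -0.649826 rad; initial bearing θ = 1.843068 rad.
sin φ₂ = sin φ₁ cos δ + cos φ₁ sin δ cos θ = (-0.605048)(0.127130) + (0.796189)(0.991886)(-0.268920) = -0.289294
φ₂ = asin(-0.289294) = -0.293489 rad = -16.8157°.
For the longitude increment, Δλ = atan2( sin θ sin δ cos φ₁, cos δ − sin φ₁ sin φ₂ ) = atan2(0.760637, -0.047906) = 93.6038°.
λ₂ = 92.5515° + 93.6038° = 186.1553°, normalized to (−180°, 180°] → -173.8447°.

latitude -16.8157°, longitude -173.8447°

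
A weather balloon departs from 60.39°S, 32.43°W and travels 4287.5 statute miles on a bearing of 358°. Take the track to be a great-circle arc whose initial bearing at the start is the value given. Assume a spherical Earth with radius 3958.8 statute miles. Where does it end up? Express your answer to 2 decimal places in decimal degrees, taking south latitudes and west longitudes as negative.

latitude 1.65°, longitude -34.20°

Central angle δ = d/R = 1.083030 rad.
Start latitude φ₁ = -1.054004 rad; initial bearing θ = 6.248279 rad.
Applying the spherical law of cosines for sides, sin φ₂ = sin φ₁ cos δ + cos φ₁ sin δ cos θ = 0.028756, so φ₂ = 1.65°.
Δλ = atan2( sin θ sin δ cos φ₁ , cos δ − sin φ₁ sin φ₂ ) = atan2(-0.015233, 0.493654) = -0.030847 rad = -1.77°.
Hence λ₂ = -32.43° + -1.77° = -34.20°.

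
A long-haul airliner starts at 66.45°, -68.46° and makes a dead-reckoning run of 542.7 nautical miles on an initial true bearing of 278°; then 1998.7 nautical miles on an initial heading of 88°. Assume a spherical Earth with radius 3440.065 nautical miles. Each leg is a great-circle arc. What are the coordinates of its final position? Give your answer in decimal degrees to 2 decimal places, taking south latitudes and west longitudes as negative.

Apply the spherical direct solution leg by leg, carrying full precision between legs.
Leg 1: from (66.45°, -68.46°), δ = 542.7/3440.065 = 0.157759 rad, θ = 278° → φ = 66.07°, λ = -91.02°.
Leg 2: from (66.07°, -91.02°), δ = 1998.7/3440.065 = 0.581006 rad, θ = 88° → φ = 50.52°, λ = -31.39°.

latitude 50.52°, longitude -31.39°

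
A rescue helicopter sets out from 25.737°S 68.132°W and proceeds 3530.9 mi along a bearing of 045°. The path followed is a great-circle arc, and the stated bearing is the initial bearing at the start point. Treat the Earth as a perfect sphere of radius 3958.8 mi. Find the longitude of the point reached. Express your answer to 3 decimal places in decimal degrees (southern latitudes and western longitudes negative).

longitude -33.761°

The arc subtends δ = 3530.9/3958.8 = 0.891912 rad at the centre.
Start latitude φ₁ = -0.449195 rad; initial bearing θ = 0.785398 rad.
sin φ₂ = sin φ₁ cos δ + cos φ₁ sin δ cos θ = (-0.434241)(0.627925) + (0.900797)(0.778274)(0.707107) = 0.223058
φ₂ = asin(0.223058) = 0.224950 rad = 12.889°.
Δλ = atan2( sin θ sin δ cos φ₁ , cos δ − sin φ₁ sin φ₂ ) = atan2(0.495729, 0.724786) = 0.599883 rad = 34.371°.
λ₂ = λ₁ + Δλ = -33.761°.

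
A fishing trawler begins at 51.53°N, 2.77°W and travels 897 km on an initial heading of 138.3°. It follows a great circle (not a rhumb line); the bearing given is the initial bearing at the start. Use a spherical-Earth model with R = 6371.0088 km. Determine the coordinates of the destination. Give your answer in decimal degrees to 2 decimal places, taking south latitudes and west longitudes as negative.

Central angle δ = d/R = 0.140794 rad.
Start latitude φ₁ = 0.899368 rad; initial bearing θ = 2.413790 rad.
sin φ₂ = sin φ₁ cos δ + cos φ₁ sin δ cos θ = (0.782934)(0.990105) + (0.622105)(0.140329)(-0.746638) = 0.710006
φ₂ = asin(0.710006) = 0.789506 rad = 45.24°.
For the longitude increment, Δλ = atan2( sin θ sin δ cos φ₁, cos δ − sin φ₁ sin φ₂ ) = atan2(0.058074, 0.434217) = 7.62°.
Hence λ₂ = -2.77° + 7.62° = 4.85°.

latitude 45.24°, longitude 4.85°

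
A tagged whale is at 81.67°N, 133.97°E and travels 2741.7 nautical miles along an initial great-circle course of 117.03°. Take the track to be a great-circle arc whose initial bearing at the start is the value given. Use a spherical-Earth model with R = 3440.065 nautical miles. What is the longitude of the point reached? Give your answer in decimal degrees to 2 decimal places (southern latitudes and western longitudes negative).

longitude -169.60°

δ = 2741.7/3440.065 = 0.796991 rad (45.6642°).
With φ₁ = 81.67° = 1.425410 rad and θ = 117.03° = 2.042559 rad:
Applying the spherical law of cosines for sides, sin φ₂ = sin φ₁ cos δ + cos φ₁ sin δ cos θ = 0.644397, so φ₂ = 40.12°.
For the longitude increment, Δλ = atan2( sin θ sin δ cos φ₁, cos δ − sin φ₁ sin φ₂ ) = atan2(0.092303, 0.061263) = 56.43°.
λ₂ = 133.97° + 56.43° = 190.40°, normalized to (−180°, 180°] → -169.60°.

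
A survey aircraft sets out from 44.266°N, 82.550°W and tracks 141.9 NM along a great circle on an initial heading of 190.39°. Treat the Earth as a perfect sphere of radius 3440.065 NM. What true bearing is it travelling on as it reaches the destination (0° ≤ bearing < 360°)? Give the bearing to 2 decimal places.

final bearing 190.00°

δ = 141.9/3440.065 = 0.041249 rad (2.3634°).
With φ₁ = 44.266° = 0.772587 rad and θ = 190.39° = 3.322932 rad:
Destination latitude: φ₂ = arcsin( sin φ₁ cos δ + cos φ₁ sin δ cos θ ) = arcsin(0.668350) = 41.940°.
For the longitude increment, Δλ = atan2( sin θ sin δ cos φ₁, cos δ − sin φ₁ sin φ₂ ) = atan2(-0.005326, 0.532647) = -0.573°.
λ₂ = -82.550° + -0.573° = -83.123°.
The forward bearing on arrival equals the back-azimuth from the destination plus 180°.
Back-azimuth from P₂ (41.94°, -83.12°) to P₁ (44.27°, -82.55°), with Δλ' = λ₁ − λ₂ = 0.57°: atan2( sin Δλ' cos φ₁ , cos φ₂ sin φ₁ − sin φ₂ cos φ₁ cos Δλ' ) = 10.00°.
Final bearing = (10.00° + 180°) mod 360° = 190.00°.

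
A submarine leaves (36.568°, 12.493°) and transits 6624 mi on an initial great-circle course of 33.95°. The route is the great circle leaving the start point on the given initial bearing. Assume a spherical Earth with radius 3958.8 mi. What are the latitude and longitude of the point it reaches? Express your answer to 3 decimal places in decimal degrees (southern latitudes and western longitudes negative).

latitude 37.000°, longitude 148.417°

Central angle δ = d/R = 1.673234 rad.
With φ₁ = 36.568° = 0.638232 rad and θ = 33.95° = 0.592539 rad:
sin φ₂ = sin φ₁ cos δ + cos φ₁ sin δ cos θ = (0.595776)(-0.102259) + (0.803150)(0.994758)(0.829525) = 0.601818
φ₂ = asin(0.601818) = 0.645775 rad = 37.000°.
For the longitude increment, Δλ = atan2( sin θ sin δ cos φ₁, cos δ − sin φ₁ sin φ₂ ) = atan2(0.446183, -0.460808) = 135.924°.
λ₂ = 12.493° + 135.924° = 148.417°.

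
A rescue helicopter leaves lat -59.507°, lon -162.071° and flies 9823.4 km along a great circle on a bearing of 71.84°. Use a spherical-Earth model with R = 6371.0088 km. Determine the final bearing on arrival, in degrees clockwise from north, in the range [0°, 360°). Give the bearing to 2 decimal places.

Central angle δ = d/R = 1.541891 rad.
Start latitude φ₁ = -1.038593 rad; initial bearing θ = 1.253845 rad.
sin φ₂ = sin φ₁ cos δ + cos φ₁ sin δ cos θ = (-0.861691)(0.028901) + (0.507433)(0.999582)(0.311672) = 0.133182
φ₂ = asin(0.133182) = 0.133579 rad = 7.654°.
Then Δλ = atan2(0.481956, 0.143663) = 1.281098 rad, from sin θ sin δ cos φ₁ over cos δ − sin φ₁ sin φ₂.
Hence λ₂ = -162.071° + 73.402° = -88.669°.
The forward bearing on arrival equals the back-azimuth from the destination plus 180°.
Back-azimuth from P₂ (7.65°, -88.67°) to P₁ (-59.51°, -162.07°), with Δλ' = λ₁ − λ₂ = -73.40°: atan2( sin Δλ' cos φ₁ , cos φ₂ sin φ₁ − sin φ₂ cos φ₁ cos Δλ' ) = 209.11°.
Final bearing = (209.11° + 180°) mod 360° = 29.11°.

final bearing 29.11°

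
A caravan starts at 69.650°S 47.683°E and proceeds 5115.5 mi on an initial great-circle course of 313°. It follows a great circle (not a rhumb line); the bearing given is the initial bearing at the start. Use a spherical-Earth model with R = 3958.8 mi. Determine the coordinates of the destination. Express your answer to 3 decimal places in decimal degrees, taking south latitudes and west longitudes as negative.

Central angle δ = d/R = 1.292185 rad.
Converting: φ₁ = -1.215622 rad, θ = 5.462881 rad.
Applying the spherical law of cosines for sides, sin φ₂ = sin φ₁ cos δ + cos φ₁ sin δ cos θ = -0.029834, so φ₂ = -1.710°.
Δλ = atan2( sin θ sin δ cos φ₁ , cos δ − sin φ₁ sin φ₂ ) = atan2(-0.244524, 0.247049) = -0.780260 rad = -44.706°.
λ₂ = λ₁ + Δλ = 2.977°.

latitude -1.710°, longitude 2.977°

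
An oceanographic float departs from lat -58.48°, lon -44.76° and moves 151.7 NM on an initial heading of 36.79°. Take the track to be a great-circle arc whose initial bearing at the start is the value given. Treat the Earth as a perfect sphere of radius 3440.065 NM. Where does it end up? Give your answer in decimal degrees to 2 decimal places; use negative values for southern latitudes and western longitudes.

Central angle δ = d/R = 0.044098 rad.
Start latitude φ₁ = -1.020669 rad; initial bearing θ = 0.642107 rad.
sin φ₂ = sin φ₁ cos δ + cos φ₁ sin δ cos θ = (-0.852458)(0.999028) + (0.522796)(0.044084)(0.800836) = -0.833172
φ₂ = asin(-0.833172) = -0.984820 rad = -56.43°.
For the longitude increment, Δλ = atan2( sin θ sin δ cos φ₁, cos δ − sin φ₁ sin φ₂ ) = atan2(0.013802, 0.288784) = 2.74°.
λ₂ = λ₁ + Δλ = -42.02°.

latitude -56.43°, longitude -42.02°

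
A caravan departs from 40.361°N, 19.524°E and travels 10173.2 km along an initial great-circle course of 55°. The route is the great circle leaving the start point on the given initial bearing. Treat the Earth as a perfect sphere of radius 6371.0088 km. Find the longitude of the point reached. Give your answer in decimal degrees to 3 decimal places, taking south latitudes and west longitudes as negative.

δ = 10173.2/6371.0088 = 1.596796 rad (91.4897°).
With φ₁ = 40.361° = 0.704432 rad and θ = 55° = 0.959931 rad:
sin φ₂ = sin φ₁ cos δ + cos φ₁ sin δ cos θ = (0.647601)(-0.025997) + (0.761979)(0.999662)(0.573576) = 0.420070
φ₂ = asin(0.420070) = 0.433523 rad = 24.839°.
Δλ = atan2( sin θ sin δ cos φ₁ , cos δ − sin φ₁ sin φ₂ ) = atan2(0.623966, -0.298035) = 2.016401 rad = 115.531°.
Hence λ₂ = 19.524° + 115.531° = 135.055°.

longitude 135.055°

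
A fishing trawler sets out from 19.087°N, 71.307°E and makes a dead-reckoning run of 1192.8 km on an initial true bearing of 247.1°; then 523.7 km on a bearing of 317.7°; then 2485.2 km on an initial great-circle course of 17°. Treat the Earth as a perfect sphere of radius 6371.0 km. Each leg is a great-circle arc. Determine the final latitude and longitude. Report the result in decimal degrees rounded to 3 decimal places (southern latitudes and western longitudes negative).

Apply the spherical direct solution leg by leg, carrying full precision between legs.
Leg 1: from (19.087°, 71.307°), δ = 1192.8/6371 = 0.187223 rad, θ = 247.1° → φ = 14.646°, λ = 61.099°.
Leg 2: from (14.646°, 61.099°), δ = 523.7/6371 = 0.082201 rad, θ = 317.7° → φ = 18.104°, λ = 57.766°.
Leg 3: from (18.104°, 57.766°), δ = 2485.2/6371 = 0.390080 rad, θ = 17° → φ = 39.275°, λ = 66.024°.

latitude 39.275°, longitude 66.024°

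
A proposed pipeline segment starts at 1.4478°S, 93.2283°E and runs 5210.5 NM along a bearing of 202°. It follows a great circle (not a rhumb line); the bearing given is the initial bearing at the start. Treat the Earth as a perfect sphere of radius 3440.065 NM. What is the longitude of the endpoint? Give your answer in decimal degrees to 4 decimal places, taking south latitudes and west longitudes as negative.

δ = 5210.5/3440.065 = 1.514652 rad (86.7831°).
Start latitude φ₁ = -0.025269 rad; initial bearing θ = 3.525565 rad.
Destination latitude: φ₂ = arcsin( sin φ₁ cos δ + cos φ₁ sin δ cos θ ) = arcsin(-0.926845) = -67.9483°.
Then Δλ = atan2(-0.373897, 0.032697) = -1.483568 rad, from sin θ sin δ cos φ₁ over cos δ − sin φ₁ sin φ₂.
λ₂ = 93.2283° + -85.0022° = 8.2261°.

longitude 8.2261°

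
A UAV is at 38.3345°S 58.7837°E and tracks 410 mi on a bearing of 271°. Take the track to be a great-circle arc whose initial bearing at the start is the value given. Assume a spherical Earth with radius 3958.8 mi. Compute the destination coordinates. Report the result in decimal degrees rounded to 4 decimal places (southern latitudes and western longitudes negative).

Angular distance δ = d/R = 410 / 3958.8 = 0.103567 rad.
Start latitude φ₁ = -0.669063 rad; initial bearing θ = 4.729842 rad.
Destination latitude: φ₂ = arcsin( sin φ₁ cos δ + cos φ₁ sin δ cos θ ) = arcsin(-0.615513) = -37.9892°.
For the longitude increment, Δλ = atan2( sin θ sin δ cos φ₁, cos δ − sin φ₁ sin φ₂ ) = atan2(-0.081081, 0.612869) = -7.5363°.
λ₂ = 58.7837° + -7.5363° = 51.2474°.

latitude -37.9892°, longitude 51.2474°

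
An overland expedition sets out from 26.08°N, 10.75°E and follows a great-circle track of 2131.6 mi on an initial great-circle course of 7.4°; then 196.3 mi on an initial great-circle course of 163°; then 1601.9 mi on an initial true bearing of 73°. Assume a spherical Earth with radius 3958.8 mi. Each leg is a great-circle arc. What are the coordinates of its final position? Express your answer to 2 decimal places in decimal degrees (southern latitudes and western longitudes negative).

latitude 54.08°, longitude 58.95°

Apply the spherical direct solution leg by leg, carrying full precision between legs.
Leg 1: from (26.08°, 10.75°), δ = 2131.6/3958.8 = 0.538446 rad, θ = 7.4° → φ = 56.53°, λ = 17.63°.
Leg 2: from (56.53°, 17.63°), δ = 196.3/3958.8 = 0.049586 rad, θ = 163° → φ = 53.80°, λ = 19.03°.
Leg 3: from (53.80°, 19.03°), δ = 1601.9/3958.8 = 0.404643 rad, θ = 73° → φ = 54.08°, λ = 58.95°.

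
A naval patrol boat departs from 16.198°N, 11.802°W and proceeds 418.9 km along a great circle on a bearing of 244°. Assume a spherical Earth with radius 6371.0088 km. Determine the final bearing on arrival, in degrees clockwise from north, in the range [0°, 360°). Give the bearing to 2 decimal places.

final bearing 243.07°

Angular distance δ = d/R = 418.9 / 6371.0088 = 0.065751 rad.
With φ₁ = 16.198° = 0.282708 rad and θ = 244° = 4.258603 rad:
Destination latitude: φ₂ = arcsin( sin φ₁ cos δ + cos φ₁ sin δ cos θ ) = arcsin(0.250696) = 14.519°.
Then Δλ = atan2(-0.056710, 0.927906) = -0.061040 rad, from sin θ sin δ cos φ₁ over cos δ − sin φ₁ sin φ₂.
λ₂ = -11.802° + -3.497° = -15.299°.
The forward bearing on arrival equals the back-azimuth from the destination plus 180°.
Back-azimuth from P₂ (14.52°, -15.30°) to P₁ (16.20°, -11.80°), with Δλ' = λ₁ − λ₂ = 3.50°: atan2( sin Δλ' cos φ₁ , cos φ₂ sin φ₁ − sin φ₂ cos φ₁ cos Δλ' ) = 63.07°.
Final bearing = (63.07° + 180°) mod 360° = 243.07°.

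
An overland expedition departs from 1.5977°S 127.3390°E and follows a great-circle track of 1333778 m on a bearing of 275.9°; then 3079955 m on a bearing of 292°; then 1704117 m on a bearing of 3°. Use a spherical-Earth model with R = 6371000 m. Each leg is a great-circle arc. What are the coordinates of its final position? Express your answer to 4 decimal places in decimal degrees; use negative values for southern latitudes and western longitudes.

Apply the spherical direct solution leg by leg, carrying full precision between legs.
Leg 1: from (-1.5977°, 127.3390°), δ = 1333778/6371000 = 0.209351 rad, θ = 275.9° → φ = -0.3391°, λ = 115.4083°.
Leg 2: from (-0.3391°, 115.4083°), δ = 3079955/6371000 = 0.483434 rad, θ = 292° → φ = 9.7228°, λ = 89.4794°.
Leg 3: from (9.7228°, 89.4794°), δ = 1704117/6371000 = 0.267480 rad, θ = 3° → φ = 25.0258°, λ = 90.3541°.

latitude 25.0258°, longitude 90.3541°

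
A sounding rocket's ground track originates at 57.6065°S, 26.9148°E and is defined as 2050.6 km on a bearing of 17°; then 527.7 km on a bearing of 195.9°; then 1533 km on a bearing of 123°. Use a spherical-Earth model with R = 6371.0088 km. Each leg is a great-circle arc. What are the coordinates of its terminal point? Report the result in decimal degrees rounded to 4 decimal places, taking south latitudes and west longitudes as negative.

Apply the spherical direct solution leg by leg, carrying full precision between legs.
Leg 1: from (-57.6065°, 26.9148°), δ = 2050.6/6371.0088 = 0.321864 rad, θ = 17° → φ = -39.7144°, λ = 33.8203°.
Leg 2: from (-39.7144°, 33.8203°), δ = 527.7/6371.0088 = 0.082828 rad, θ = 195.9° → φ = -44.2650°, λ = 32.0066°.
Leg 3: from (-44.2650°, 32.0066°), δ = 1533/6371.0088 = 0.240621 rad, θ = 123° → φ = -50.4271°, λ = 50.2903°.

latitude -50.4271°, longitude 50.2903°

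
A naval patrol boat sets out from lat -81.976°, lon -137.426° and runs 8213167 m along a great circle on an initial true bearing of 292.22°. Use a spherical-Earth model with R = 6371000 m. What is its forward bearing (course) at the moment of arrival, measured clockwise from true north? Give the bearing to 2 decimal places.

final bearing 352.38°

Central angle δ = d/R = 1.289149 rad.
With φ₁ = -81.976° = -1.430751 rad and θ = 292.22° = 5.100201 rad:
Destination latitude: φ₂ = arcsin( sin φ₁ cos δ + cos φ₁ sin δ cos θ ) = arcsin(-0.224510) = -12.974°.
For the longitude increment, Δλ = atan2( sin θ sin δ cos φ₁, cos δ − sin φ₁ sin φ₂ ) = atan2(-0.124130, 0.055626) = -65.861°.
λ₂ = -137.426° + -65.861° = -203.287°, normalized to (−180°, 180°] → 156.713°.
The forward bearing on arrival equals the back-azimuth from the destination plus 180°.
Back-azimuth from P₂ (-12.97°, 156.71°) to P₁ (-81.98°, -137.43°), with Δλ' = λ₁ − λ₂ = -294.14°: atan2( sin Δλ' cos φ₁ , cos φ₂ sin φ₁ − sin φ₂ cos φ₁ cos Δλ' ) = 172.38°.
Final bearing = (172.38° + 180°) mod 360° = 352.38°.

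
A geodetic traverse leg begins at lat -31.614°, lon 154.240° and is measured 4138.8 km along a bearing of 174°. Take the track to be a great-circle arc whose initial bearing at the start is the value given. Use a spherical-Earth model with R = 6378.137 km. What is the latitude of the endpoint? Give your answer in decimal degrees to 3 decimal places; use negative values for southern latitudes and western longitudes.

Angular distance δ = d/R = 4138.8 / 6378.137 = 0.648904 rad.
With φ₁ = -31.614° = -0.551768 rad and θ = 174° = 3.036873 rad:
Destination latitude: φ₂ = arcsin( sin φ₁ cos δ + cos φ₁ sin δ cos θ ) = arcsin(-0.929463) = -68.351°.
Then Δλ = atan2(0.053794, 0.309527) = 0.172075 rad, from sin θ sin δ cos φ₁ over cos δ − sin φ₁ sin φ₂.
λ₂ = λ₁ + Δλ = 164.099°.

latitude -68.351°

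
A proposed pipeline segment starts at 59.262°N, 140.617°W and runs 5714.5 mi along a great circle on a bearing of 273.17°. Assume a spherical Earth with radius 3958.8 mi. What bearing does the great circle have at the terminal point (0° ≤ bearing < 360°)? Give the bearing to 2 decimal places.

Central angle δ = d/R = 1.443493 rad.
With φ₁ = 59.262° = 1.034317 rad and θ = 273.17° = 4.767716 rad:
sin φ₂ = sin φ₁ cos δ + cos φ₁ sin δ cos θ = (0.859513)(0.126960) + (0.511113)(0.991908)(0.055299) = 0.137159
φ₂ = asin(0.137159) = 0.137593 rad = 7.883°.
Δλ = atan2( sin θ sin δ cos φ₁ , cos δ − sin φ₁ sin φ₂ ) = atan2(-0.506201, 0.009070) = -1.552881 rad = -88.974°.
λ₂ = -140.617° + -88.974° = -229.591°, normalized to (−180°, 180°] → 130.409°.
The forward bearing on arrival equals the back-azimuth from the destination plus 180°.
Back-azimuth from P₂ (7.88°, 130.41°) to P₁ (59.26°, -140.62°), with Δλ' = λ₁ − λ₂ = -271.03°: atan2( sin Δλ' cos φ₁ , cos φ₂ sin φ₁ − sin φ₂ cos φ₁ cos Δλ' ) = 31.01°.
Final bearing = (31.01° + 180°) mod 360° = 211.01°.

final bearing 211.01°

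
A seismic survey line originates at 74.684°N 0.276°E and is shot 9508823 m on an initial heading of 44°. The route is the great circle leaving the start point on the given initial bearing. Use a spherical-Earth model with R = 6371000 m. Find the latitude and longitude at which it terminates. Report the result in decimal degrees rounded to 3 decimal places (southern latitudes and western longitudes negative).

latitude 15.358°, longitude 134.372°

Central angle δ = d/R = 1.492517 rad.
Start latitude φ₁ = 1.303482 rad; initial bearing θ = 0.767945 rad.
Destination latitude: φ₂ = arcsin( sin φ₁ cos δ + cos φ₁ sin δ cos θ ) = arcsin(0.264849) = 15.358°.
Then Δλ = atan2(0.182927, -0.177242) = 2.340413 rad, from sin θ sin δ cos φ₁ over cos δ − sin φ₁ sin φ₂.
Hence λ₂ = 0.276° + 134.096° = 134.372°.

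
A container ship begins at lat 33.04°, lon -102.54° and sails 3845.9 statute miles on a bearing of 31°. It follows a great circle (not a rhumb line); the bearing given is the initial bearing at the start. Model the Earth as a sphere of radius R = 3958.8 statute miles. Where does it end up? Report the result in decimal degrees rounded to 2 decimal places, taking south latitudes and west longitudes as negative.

Central angle δ = d/R = 0.971481 rad.
With φ₁ = 33.04° = 0.576657 rad and θ = 31° = 0.541052 rad:
sin φ₂ = sin φ₁ cos δ + cos φ₁ sin δ cos θ = (0.545224)(0.564077) + (0.838290)(0.825722)(0.857167) = 0.900875
φ₂ = asin(0.900875) = 1.121782 rad = 64.27°.
Δλ = atan2( sin θ sin δ cos φ₁ , cos δ − sin φ₁ sin φ₂ ) = atan2(0.356507, 0.072898) = 1.369098 rad = 78.44°.
λ₂ = λ₁ + Δλ = -24.10°.

latitude 64.27°, longitude -24.10°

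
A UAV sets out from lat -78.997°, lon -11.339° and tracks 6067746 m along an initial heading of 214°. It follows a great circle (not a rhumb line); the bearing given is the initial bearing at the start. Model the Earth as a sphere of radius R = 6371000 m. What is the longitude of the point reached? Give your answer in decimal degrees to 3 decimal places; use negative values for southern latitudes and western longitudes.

Central angle δ = d/R = 0.952401 rad.
Converting: φ₁ = -1.378758 rad, θ = 3.735005 rad.
Destination latitude: φ₂ = arcsin( sin φ₁ cos δ + cos φ₁ sin δ cos θ ) = arcsin(-0.697999) = -44.267°.
Then Δλ = atan2(-0.086963, -0.105439) = -2.451932 rad, from sin θ sin δ cos φ₁ over cos δ − sin φ₁ sin φ₂.
Hence λ₂ = -11.339° + -140.485° = -151.824°.

longitude -151.824°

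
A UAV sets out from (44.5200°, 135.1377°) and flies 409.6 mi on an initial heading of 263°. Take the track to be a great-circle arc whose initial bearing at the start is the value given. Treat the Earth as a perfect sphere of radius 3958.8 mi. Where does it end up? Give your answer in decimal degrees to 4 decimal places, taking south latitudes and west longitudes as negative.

Central angle δ = d/R = 0.103466 rad.
With φ₁ = 44.5200° = 0.777021 rad and θ = 263° = 4.590216 rad:
Applying the spherical law of cosines for sides, sin φ₂ = sin φ₁ cos δ + cos φ₁ sin δ cos θ = 0.688434, so φ₂ = 43.5063°.
Then Δλ = atan2(-0.073091, 0.511951) = -0.141812 rad, from sin θ sin δ cos φ₁ over cos δ − sin φ₁ sin φ₂.
λ₂ = λ₁ + Δλ = 127.0125°.

latitude 43.5063°, longitude 127.0125°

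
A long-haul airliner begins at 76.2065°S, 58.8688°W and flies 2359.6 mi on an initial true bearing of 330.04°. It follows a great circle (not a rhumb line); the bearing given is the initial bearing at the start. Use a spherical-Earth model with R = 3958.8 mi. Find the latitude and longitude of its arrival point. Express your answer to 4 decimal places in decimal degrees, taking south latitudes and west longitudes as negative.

δ = 2359.6/3958.8 = 0.596039 rad (34.1505°).
With φ₁ = -76.2065° = -1.330054 rad and θ = 330.04° = 5.760285 rad:
Destination latitude: φ₂ = arcsin( sin φ₁ cos δ + cos φ₁ sin δ cos θ ) = arcsin(-0.687741) = -43.4516°.
For the longitude increment, Δλ = atan2( sin θ sin δ cos φ₁, cos δ − sin φ₁ sin φ₂ ) = atan2(-0.066841, 0.159658) = -22.7166°.
λ₂ = λ₁ + Δλ = -81.5854°.

latitude -43.4516°, longitude -81.5854°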